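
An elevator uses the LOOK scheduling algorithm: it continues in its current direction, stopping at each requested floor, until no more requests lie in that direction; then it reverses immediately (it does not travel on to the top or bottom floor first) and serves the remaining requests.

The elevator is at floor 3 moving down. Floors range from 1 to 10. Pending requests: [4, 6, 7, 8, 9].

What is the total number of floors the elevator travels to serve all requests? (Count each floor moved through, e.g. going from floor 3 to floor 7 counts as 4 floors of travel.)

Start at floor 3 moving down, LOOK stop order: [4, 6, 7, 8, 9]
  3 → 4: |4-3| = 1, total = 1
  4 → 6: |6-4| = 2, total = 3
  6 → 7: |7-6| = 1, total = 4
  7 → 8: |8-7| = 1, total = 5
  8 → 9: |9-8| = 1, total = 6

Answer: 6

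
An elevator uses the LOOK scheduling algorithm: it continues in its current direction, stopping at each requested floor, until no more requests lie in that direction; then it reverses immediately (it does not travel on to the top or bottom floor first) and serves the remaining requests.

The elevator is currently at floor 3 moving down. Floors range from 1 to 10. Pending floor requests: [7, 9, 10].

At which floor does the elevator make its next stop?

Answer: 7

Derivation:
Current floor: 3, direction: down
Requests above: [7, 9, 10]
Requests below: []
Moving down but no requests below → reverse; nearest above is min([7, 9, 10]) = 7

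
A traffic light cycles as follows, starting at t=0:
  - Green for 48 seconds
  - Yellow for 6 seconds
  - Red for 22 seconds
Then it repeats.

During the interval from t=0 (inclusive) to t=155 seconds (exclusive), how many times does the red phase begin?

Answer: 2

Derivation:
Cycle = 48+6+22 = 76s
red phase starts at t = k*76 + 54 for k=0,1,2,...
Need k*76+54 < 155 → k < 1.329
k ∈ {0, ..., 1} → 2 starts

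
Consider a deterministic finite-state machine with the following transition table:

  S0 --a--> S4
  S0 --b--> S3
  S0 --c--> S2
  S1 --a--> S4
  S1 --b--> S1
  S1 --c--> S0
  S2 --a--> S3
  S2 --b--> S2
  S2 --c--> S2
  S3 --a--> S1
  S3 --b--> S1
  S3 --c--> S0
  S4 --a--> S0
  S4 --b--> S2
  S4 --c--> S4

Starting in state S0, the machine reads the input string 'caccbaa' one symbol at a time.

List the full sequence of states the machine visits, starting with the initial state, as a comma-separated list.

Answer: S0, S2, S3, S0, S2, S2, S3, S1

Derivation:
Start: S0
  read 'c': S0 --c--> S2
  read 'a': S2 --a--> S3
  read 'c': S3 --c--> S0
  read 'c': S0 --c--> S2
  read 'b': S2 --b--> S2
  read 'a': S2 --a--> S3
  read 'a': S3 --a--> S1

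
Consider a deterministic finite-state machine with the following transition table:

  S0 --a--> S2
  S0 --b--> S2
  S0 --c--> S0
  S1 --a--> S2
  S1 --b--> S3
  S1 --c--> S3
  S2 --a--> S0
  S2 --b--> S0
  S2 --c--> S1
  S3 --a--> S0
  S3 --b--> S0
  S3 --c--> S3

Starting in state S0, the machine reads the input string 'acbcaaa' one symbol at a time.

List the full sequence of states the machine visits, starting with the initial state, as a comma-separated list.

Start: S0
  read 'a': S0 --a--> S2
  read 'c': S2 --c--> S1
  read 'b': S1 --b--> S3
  read 'c': S3 --c--> S3
  read 'a': S3 --a--> S0
  read 'a': S0 --a--> S2
  read 'a': S2 --a--> S0

Answer: S0, S2, S1, S3, S3, S0, S2, S0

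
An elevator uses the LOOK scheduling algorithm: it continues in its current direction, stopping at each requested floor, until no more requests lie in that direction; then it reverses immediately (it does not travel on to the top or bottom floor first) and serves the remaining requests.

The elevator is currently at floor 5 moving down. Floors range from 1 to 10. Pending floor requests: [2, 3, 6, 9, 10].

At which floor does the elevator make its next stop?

Answer: 3

Derivation:
Current floor: 5, direction: down
Requests above: [6, 9, 10]
Requests below: [2, 3]
Moving down and requests lie below → nearest below is max([2, 3]) = 3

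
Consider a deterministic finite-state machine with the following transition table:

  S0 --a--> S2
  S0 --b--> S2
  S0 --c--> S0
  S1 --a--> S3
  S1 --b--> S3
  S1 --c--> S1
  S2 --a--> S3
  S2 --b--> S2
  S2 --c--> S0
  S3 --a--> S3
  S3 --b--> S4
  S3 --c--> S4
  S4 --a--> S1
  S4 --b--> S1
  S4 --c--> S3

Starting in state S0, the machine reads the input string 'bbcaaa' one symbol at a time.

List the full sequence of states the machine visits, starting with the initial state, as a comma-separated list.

Answer: S0, S2, S2, S0, S2, S3, S3

Derivation:
Start: S0
  read 'b': S0 --b--> S2
  read 'b': S2 --b--> S2
  read 'c': S2 --c--> S0
  read 'a': S0 --a--> S2
  read 'a': S2 --a--> S3
  read 'a': S3 --a--> S3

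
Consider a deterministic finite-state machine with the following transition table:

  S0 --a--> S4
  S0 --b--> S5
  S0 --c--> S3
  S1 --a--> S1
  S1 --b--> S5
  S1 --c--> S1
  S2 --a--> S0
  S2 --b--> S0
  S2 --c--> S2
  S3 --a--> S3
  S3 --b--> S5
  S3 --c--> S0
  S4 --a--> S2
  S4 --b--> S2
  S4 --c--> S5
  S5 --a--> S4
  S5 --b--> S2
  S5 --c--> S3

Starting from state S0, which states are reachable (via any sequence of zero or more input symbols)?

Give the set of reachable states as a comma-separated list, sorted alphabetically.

Answer: S0, S2, S3, S4, S5

Derivation:
BFS from S0:
  visit S0: S0--a-->S4 (new), S0--b-->S5 (new), S0--c-->S3 (new)
  visit S4: S4--a-->S2 (new), S4--b-->S2 (seen), S4--c-->S5 (seen)
  visit S5: S5--a-->S4 (seen), S5--b-->S2 (seen), S5--c-->S3 (seen)
  visit S3: S3--a-->S3 (seen), S3--b-->S5 (seen), S3--c-->S0 (seen)
  visit S2: S2--a-->S0 (seen), S2--b-->S0 (seen), S2--c-->S2 (seen)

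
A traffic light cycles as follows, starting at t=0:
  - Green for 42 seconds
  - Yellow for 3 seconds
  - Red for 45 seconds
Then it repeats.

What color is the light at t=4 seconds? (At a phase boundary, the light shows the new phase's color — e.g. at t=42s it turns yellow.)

Cycle length = 42 + 3 + 45 = 90s
t = 4, phase_t = 4 mod 90 = 4
4 < 42 (green end) → GREEN

Answer: green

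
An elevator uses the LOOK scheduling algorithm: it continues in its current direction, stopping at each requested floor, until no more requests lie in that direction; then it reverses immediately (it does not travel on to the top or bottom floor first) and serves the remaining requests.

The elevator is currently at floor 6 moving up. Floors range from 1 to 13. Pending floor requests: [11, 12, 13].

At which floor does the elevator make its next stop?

Current floor: 6, direction: up
Requests above: [11, 12, 13]
Requests below: []
Moving up and requests lie above → nearest above is min([11, 12, 13]) = 11

Answer: 11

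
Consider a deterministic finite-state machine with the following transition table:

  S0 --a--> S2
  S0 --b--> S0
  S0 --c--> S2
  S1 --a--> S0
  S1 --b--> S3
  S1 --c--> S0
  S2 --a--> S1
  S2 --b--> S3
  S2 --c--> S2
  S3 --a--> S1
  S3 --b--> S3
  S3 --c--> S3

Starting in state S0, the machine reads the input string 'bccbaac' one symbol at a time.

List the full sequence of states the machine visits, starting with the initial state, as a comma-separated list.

Start: S0
  read 'b': S0 --b--> S0
  read 'c': S0 --c--> S2
  read 'c': S2 --c--> S2
  read 'b': S2 --b--> S3
  read 'a': S3 --a--> S1
  read 'a': S1 --a--> S0
  read 'c': S0 --c--> S2

Answer: S0, S0, S2, S2, S3, S1, S0, S2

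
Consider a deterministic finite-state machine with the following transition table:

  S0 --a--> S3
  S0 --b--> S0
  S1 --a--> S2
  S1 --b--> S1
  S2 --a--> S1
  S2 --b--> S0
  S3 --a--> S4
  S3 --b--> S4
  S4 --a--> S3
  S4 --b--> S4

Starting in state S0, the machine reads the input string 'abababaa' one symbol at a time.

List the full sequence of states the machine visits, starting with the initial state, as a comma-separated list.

Start: S0
  read 'a': S0 --a--> S3
  read 'b': S3 --b--> S4
  read 'a': S4 --a--> S3
  read 'b': S3 --b--> S4
  read 'a': S4 --a--> S3
  read 'b': S3 --b--> S4
  read 'a': S4 --a--> S3
  read 'a': S3 --a--> S4

Answer: S0, S3, S4, S3, S4, S3, S4, S3, S4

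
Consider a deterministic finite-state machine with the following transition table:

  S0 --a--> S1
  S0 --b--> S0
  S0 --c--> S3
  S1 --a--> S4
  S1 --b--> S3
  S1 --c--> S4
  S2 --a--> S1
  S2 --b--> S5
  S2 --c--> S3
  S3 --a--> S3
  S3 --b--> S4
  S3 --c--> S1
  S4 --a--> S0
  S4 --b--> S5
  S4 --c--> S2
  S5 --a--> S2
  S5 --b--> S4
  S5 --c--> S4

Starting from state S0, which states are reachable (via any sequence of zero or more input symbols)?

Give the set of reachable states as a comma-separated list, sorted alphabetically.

Answer: S0, S1, S2, S3, S4, S5

Derivation:
BFS from S0:
  visit S0: S0--a-->S1 (new), S0--b-->S0 (seen), S0--c-->S3 (new)
  visit S1: S1--a-->S4 (new), S1--b-->S3 (seen), S1--c-->S4 (seen)
  visit S3: S3--a-->S3 (seen), S3--b-->S4 (seen), S3--c-->S1 (seen)
  visit S4: S4--a-->S0 (seen), S4--b-->S5 (new), S4--c-->S2 (new)
  visit S5: S5--a-->S2 (seen), S5--b-->S4 (seen), S5--c-->S4 (seen)
  visit S2: S2--a-->S1 (seen), S2--b-->S5 (seen), S2--c-->S3 (seen)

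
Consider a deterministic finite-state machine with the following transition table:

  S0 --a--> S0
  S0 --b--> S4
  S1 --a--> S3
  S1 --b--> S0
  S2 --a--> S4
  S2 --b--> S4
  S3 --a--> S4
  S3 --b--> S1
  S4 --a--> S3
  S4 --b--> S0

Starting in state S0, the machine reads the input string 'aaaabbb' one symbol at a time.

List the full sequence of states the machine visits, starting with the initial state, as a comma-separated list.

Answer: S0, S0, S0, S0, S0, S4, S0, S4

Derivation:
Start: S0
  read 'a': S0 --a--> S0
  read 'a': S0 --a--> S0
  read 'a': S0 --a--> S0
  read 'a': S0 --a--> S0
  read 'b': S0 --b--> S4
  read 'b': S4 --b--> S0
  read 'b': S0 --b--> S4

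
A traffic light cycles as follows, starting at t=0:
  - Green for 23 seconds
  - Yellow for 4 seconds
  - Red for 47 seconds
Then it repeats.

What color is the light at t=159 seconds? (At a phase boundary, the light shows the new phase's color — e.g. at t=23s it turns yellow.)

Answer: green

Derivation:
Cycle length = 23 + 4 + 47 = 74s
t = 159, phase_t = 159 mod 74 = 11
11 < 23 (green end) → GREEN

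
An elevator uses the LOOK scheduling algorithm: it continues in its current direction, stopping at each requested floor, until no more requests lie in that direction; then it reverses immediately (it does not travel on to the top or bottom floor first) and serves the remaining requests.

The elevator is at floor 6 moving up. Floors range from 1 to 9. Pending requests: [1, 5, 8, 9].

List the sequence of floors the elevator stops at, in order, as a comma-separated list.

Current: 6, moving UP
Serve above first (ascending): [8, 9]
Then reverse, serve below (descending): [5, 1]

Answer: 8, 9, 5, 1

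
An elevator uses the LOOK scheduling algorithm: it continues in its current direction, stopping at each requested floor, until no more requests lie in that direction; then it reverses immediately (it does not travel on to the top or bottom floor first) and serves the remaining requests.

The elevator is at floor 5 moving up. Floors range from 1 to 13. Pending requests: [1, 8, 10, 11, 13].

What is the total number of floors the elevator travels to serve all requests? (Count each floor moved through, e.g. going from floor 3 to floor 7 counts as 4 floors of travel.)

Answer: 20

Derivation:
Start at floor 5 moving up, LOOK stop order: [8, 10, 11, 13, 1]
  5 → 8: |8-5| = 3, total = 3
  8 → 10: |10-8| = 2, total = 5
  10 → 11: |11-10| = 1, total = 6
  11 → 13: |13-11| = 2, total = 8
  13 → 1: |1-13| = 12, total = 20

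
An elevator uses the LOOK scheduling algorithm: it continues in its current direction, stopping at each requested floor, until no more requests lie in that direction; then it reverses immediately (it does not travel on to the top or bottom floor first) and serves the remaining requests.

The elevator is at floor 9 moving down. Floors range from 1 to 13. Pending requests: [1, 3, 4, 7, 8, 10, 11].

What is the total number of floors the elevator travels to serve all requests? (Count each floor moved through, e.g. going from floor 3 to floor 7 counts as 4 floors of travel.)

Start at floor 9 moving down, LOOK stop order: [8, 7, 4, 3, 1, 10, 11]
  9 → 8: |8-9| = 1, total = 1
  8 → 7: |7-8| = 1, total = 2
  7 → 4: |4-7| = 3, total = 5
  4 → 3: |3-4| = 1, total = 6
  3 → 1: |1-3| = 2, total = 8
  1 → 10: |10-1| = 9, total = 17
  10 → 11: |11-10| = 1, total = 18

Answer: 18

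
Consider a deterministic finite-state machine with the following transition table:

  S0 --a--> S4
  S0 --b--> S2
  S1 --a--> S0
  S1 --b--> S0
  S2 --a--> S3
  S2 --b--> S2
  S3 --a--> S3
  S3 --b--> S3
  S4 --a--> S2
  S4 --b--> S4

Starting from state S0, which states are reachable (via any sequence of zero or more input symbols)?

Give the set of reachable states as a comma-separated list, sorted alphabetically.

Answer: S0, S2, S3, S4

Derivation:
BFS from S0:
  visit S0: S0--a-->S4 (new), S0--b-->S2 (new)
  visit S4: S4--a-->S2 (seen), S4--b-->S4 (seen)
  visit S2: S2--a-->S3 (new), S2--b-->S2 (seen)
  visit S3: S3--a-->S3 (seen), S3--b-->S3 (seen)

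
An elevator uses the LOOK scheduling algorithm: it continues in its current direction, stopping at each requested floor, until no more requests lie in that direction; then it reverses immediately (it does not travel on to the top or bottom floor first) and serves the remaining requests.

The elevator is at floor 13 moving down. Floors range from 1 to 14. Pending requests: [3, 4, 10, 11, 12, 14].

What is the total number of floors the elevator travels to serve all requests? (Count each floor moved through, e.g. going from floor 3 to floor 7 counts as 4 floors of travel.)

Answer: 21

Derivation:
Start at floor 13 moving down, LOOK stop order: [12, 11, 10, 4, 3, 14]
  13 → 12: |12-13| = 1, total = 1
  12 → 11: |11-12| = 1, total = 2
  11 → 10: |10-11| = 1, total = 3
  10 → 4: |4-10| = 6, total = 9
  4 → 3: |3-4| = 1, total = 10
  3 → 14: |14-3| = 11, total = 21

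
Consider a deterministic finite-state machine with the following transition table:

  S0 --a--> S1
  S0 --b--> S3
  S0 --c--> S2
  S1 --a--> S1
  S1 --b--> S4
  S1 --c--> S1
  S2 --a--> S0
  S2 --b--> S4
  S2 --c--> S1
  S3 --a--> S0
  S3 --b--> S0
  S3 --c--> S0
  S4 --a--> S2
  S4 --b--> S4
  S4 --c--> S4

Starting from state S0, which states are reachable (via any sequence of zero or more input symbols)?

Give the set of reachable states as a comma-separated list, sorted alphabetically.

Answer: S0, S1, S2, S3, S4

Derivation:
BFS from S0:
  visit S0: S0--a-->S1 (new), S0--b-->S3 (new), S0--c-->S2 (new)
  visit S1: S1--a-->S1 (seen), S1--b-->S4 (new), S1--c-->S1 (seen)
  visit S3: S3--a-->S0 (seen), S3--b-->S0 (seen), S3--c-->S0 (seen)
  visit S2: S2--a-->S0 (seen), S2--b-->S4 (seen), S2--c-->S1 (seen)
  visit S4: S4--a-->S2 (seen), S4--b-->S4 (seen), S4--c-->S4 (seen)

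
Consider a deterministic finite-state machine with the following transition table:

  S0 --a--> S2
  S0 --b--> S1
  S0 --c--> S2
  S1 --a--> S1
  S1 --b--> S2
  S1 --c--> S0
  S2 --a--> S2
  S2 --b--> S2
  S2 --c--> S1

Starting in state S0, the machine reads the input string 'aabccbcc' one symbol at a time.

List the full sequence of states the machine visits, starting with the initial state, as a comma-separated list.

Answer: S0, S2, S2, S2, S1, S0, S1, S0, S2

Derivation:
Start: S0
  read 'a': S0 --a--> S2
  read 'a': S2 --a--> S2
  read 'b': S2 --b--> S2
  read 'c': S2 --c--> S1
  read 'c': S1 --c--> S0
  read 'b': S0 --b--> S1
  read 'c': S1 --c--> S0
  read 'c': S0 --c--> S2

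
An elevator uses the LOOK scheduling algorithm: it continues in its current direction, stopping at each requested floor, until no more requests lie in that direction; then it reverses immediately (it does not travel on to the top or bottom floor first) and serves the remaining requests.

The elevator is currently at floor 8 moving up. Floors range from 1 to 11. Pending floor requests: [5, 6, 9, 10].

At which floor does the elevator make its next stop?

Current floor: 8, direction: up
Requests above: [9, 10]
Requests below: [5, 6]
Moving up and requests lie above → nearest above is min([9, 10]) = 9

Answer: 9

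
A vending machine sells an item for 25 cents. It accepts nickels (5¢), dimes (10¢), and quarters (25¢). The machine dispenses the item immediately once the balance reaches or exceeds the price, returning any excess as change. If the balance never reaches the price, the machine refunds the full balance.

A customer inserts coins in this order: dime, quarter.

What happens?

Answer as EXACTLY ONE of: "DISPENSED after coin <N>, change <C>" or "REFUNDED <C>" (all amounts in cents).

Price: 25¢
Coin 1 (dime, 10¢): balance = 10¢
Coin 2 (quarter, 25¢): balance = 35¢
  → balance >= price → DISPENSE, change = 35 - 25 = 10¢

Answer: DISPENSED after coin 2, change 10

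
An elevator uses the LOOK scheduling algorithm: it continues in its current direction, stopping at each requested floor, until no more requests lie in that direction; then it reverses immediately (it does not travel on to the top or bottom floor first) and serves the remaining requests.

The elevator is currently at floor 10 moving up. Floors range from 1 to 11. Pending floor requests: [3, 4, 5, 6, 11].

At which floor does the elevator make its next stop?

Current floor: 10, direction: up
Requests above: [11]
Requests below: [3, 4, 5, 6]
Moving up and requests lie above → nearest above is min([11]) = 11

Answer: 11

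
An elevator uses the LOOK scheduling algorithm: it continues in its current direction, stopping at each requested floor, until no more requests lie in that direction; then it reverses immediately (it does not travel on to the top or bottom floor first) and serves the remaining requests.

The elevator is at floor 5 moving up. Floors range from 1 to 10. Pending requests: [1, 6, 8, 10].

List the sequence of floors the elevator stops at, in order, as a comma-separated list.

Current: 5, moving UP
Serve above first (ascending): [6, 8, 10]
Then reverse, serve below (descending): [1]

Answer: 6, 8, 10, 1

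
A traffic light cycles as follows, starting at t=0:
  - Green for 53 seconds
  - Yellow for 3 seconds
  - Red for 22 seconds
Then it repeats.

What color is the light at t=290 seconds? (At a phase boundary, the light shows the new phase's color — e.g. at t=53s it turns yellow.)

Answer: red

Derivation:
Cycle length = 53 + 3 + 22 = 78s
t = 290, phase_t = 290 mod 78 = 56
56 >= 56 → RED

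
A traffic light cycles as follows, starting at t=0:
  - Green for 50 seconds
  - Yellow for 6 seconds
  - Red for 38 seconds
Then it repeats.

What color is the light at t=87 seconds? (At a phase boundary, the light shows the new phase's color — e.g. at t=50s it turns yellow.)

Cycle length = 50 + 6 + 38 = 94s
t = 87, phase_t = 87 mod 94 = 87
87 >= 56 → RED

Answer: red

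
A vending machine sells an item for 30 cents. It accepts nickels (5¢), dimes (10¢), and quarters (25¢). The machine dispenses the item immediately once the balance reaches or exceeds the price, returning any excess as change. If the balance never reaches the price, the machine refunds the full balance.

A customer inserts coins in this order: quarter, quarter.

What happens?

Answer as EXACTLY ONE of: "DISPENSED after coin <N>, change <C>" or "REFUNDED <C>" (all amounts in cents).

Price: 30¢
Coin 1 (quarter, 25¢): balance = 25¢
Coin 2 (quarter, 25¢): balance = 50¢
  → balance >= price → DISPENSE, change = 50 - 30 = 20¢

Answer: DISPENSED after coin 2, change 20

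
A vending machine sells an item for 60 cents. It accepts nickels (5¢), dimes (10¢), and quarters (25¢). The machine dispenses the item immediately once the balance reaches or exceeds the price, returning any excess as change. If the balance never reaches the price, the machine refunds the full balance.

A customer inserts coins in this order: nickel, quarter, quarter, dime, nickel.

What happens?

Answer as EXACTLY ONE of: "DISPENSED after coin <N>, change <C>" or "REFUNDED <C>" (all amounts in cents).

Answer: DISPENSED after coin 4, change 5

Derivation:
Price: 60¢
Coin 1 (nickel, 5¢): balance = 5¢
Coin 2 (quarter, 25¢): balance = 30¢
Coin 3 (quarter, 25¢): balance = 55¢
Coin 4 (dime, 10¢): balance = 65¢
  → balance >= price → DISPENSE, change = 65 - 60 = 5¢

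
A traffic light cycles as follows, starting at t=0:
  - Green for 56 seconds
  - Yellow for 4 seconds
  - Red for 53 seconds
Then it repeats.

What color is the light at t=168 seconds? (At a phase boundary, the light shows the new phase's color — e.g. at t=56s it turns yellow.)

Answer: green

Derivation:
Cycle length = 56 + 4 + 53 = 113s
t = 168, phase_t = 168 mod 113 = 55
55 < 56 (green end) → GREEN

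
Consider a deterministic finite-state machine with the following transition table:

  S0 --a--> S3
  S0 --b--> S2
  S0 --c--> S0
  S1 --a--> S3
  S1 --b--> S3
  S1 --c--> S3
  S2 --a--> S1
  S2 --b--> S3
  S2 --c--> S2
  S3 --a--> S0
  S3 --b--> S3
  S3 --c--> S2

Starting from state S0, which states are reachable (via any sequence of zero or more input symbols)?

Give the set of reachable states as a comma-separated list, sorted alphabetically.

Answer: S0, S1, S2, S3

Derivation:
BFS from S0:
  visit S0: S0--a-->S3 (new), S0--b-->S2 (new), S0--c-->S0 (seen)
  visit S3: S3--a-->S0 (seen), S3--b-->S3 (seen), S3--c-->S2 (seen)
  visit S2: S2--a-->S1 (new), S2--b-->S3 (seen), S2--c-->S2 (seen)
  visit S1: S1--a-->S3 (seen), S1--b-->S3 (seen), S1--c-->S3 (seen)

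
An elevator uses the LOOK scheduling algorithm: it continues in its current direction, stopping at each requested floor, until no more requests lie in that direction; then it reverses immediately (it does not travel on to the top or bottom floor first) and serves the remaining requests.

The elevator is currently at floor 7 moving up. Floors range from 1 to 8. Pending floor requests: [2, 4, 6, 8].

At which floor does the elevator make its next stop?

Current floor: 7, direction: up
Requests above: [8]
Requests below: [2, 4, 6]
Moving up and requests lie above → nearest above is min([8]) = 8

Answer: 8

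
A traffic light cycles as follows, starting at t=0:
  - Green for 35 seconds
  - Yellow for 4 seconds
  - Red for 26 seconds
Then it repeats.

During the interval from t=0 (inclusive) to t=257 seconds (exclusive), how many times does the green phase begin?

Cycle = 35+4+26 = 65s
green phase starts at t = k*65 + 0 for k=0,1,2,...
Need k*65+0 < 257 → k < 3.954
k ∈ {0, ..., 3} → 4 starts

Answer: 4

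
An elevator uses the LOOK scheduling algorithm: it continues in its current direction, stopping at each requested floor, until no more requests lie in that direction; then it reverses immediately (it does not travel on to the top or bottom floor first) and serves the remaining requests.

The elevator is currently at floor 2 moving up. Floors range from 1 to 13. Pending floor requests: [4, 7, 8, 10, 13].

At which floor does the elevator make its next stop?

Current floor: 2, direction: up
Requests above: [4, 7, 8, 10, 13]
Requests below: []
Moving up and requests lie above → nearest above is min([4, 7, 8, 10, 13]) = 4

Answer: 4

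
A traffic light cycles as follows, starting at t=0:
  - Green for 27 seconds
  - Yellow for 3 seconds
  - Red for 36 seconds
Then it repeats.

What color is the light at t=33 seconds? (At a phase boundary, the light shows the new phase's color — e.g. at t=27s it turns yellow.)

Answer: red

Derivation:
Cycle length = 27 + 3 + 36 = 66s
t = 33, phase_t = 33 mod 66 = 33
33 >= 30 → RED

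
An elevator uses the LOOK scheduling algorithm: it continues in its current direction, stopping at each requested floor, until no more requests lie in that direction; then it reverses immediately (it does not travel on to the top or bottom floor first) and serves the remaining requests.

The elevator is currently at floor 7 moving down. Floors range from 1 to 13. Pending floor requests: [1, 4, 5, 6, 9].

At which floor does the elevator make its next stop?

Current floor: 7, direction: down
Requests above: [9]
Requests below: [1, 4, 5, 6]
Moving down and requests lie below → nearest below is max([1, 4, 5, 6]) = 6

Answer: 6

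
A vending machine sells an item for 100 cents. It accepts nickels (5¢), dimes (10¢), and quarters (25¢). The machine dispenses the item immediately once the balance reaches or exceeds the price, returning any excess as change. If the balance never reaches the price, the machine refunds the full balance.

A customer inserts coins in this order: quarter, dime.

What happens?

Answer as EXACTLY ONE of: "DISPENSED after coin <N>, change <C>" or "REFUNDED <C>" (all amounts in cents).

Price: 100¢
Coin 1 (quarter, 25¢): balance = 25¢
Coin 2 (dime, 10¢): balance = 35¢
All coins inserted, balance 35¢ < price 100¢ → REFUND 35¢

Answer: REFUNDED 35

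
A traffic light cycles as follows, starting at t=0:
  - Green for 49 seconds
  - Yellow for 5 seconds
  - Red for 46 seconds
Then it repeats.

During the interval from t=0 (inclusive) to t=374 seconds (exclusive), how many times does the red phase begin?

Cycle = 49+5+46 = 100s
red phase starts at t = k*100 + 54 for k=0,1,2,...
Need k*100+54 < 374 → k < 3.200
k ∈ {0, ..., 3} → 4 starts

Answer: 4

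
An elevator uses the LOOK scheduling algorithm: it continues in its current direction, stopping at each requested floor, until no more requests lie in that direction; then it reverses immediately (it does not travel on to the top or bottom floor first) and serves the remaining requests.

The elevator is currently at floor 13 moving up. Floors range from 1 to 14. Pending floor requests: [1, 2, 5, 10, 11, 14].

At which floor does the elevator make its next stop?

Answer: 14

Derivation:
Current floor: 13, direction: up
Requests above: [14]
Requests below: [1, 2, 5, 10, 11]
Moving up and requests lie above → nearest above is min([14]) = 14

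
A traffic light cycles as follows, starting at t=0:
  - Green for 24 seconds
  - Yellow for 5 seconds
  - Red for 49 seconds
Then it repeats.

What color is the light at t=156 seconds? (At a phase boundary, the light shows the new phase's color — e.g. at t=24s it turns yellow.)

Answer: green

Derivation:
Cycle length = 24 + 5 + 49 = 78s
t = 156, phase_t = 156 mod 78 = 0
0 < 24 (green end) → GREEN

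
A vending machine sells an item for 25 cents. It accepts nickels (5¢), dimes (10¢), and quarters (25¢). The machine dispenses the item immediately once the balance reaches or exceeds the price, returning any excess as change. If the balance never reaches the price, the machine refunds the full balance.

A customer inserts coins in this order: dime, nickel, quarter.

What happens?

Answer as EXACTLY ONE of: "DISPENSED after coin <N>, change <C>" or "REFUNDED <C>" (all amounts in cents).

Answer: DISPENSED after coin 3, change 15

Derivation:
Price: 25¢
Coin 1 (dime, 10¢): balance = 10¢
Coin 2 (nickel, 5¢): balance = 15¢
Coin 3 (quarter, 25¢): balance = 40¢
  → balance >= price → DISPENSE, change = 40 - 25 = 15¢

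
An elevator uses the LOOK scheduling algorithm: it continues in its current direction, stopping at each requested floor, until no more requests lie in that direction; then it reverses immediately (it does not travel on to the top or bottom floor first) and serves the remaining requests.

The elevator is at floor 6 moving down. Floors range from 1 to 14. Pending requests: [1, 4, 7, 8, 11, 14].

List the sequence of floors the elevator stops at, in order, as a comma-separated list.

Current: 6, moving DOWN
Serve below first (descending): [4, 1]
Then reverse, serve above (ascending): [7, 8, 11, 14]

Answer: 4, 1, 7, 8, 11, 14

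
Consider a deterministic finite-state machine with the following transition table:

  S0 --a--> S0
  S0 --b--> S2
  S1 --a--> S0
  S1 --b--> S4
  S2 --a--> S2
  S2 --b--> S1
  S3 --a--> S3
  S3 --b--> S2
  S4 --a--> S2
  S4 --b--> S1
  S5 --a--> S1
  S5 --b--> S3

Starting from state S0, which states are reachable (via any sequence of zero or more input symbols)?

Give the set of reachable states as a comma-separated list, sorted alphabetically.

Answer: S0, S1, S2, S4

Derivation:
BFS from S0:
  visit S0: S0--a-->S0 (seen), S0--b-->S2 (new)
  visit S2: S2--a-->S2 (seen), S2--b-->S1 (new)
  visit S1: S1--a-->S0 (seen), S1--b-->S4 (new)
  visit S4: S4--a-->S2 (seen), S4--b-->S1 (seen)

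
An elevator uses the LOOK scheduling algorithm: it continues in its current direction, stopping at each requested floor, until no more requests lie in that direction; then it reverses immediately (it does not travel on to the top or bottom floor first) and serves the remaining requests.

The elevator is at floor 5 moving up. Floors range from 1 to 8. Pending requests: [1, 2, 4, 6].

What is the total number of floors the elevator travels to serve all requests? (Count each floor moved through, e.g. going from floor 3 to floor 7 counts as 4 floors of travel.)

Answer: 6

Derivation:
Start at floor 5 moving up, LOOK stop order: [6, 4, 2, 1]
  5 → 6: |6-5| = 1, total = 1
  6 → 4: |4-6| = 2, total = 3
  4 → 2: |2-4| = 2, total = 5
  2 → 1: |1-2| = 1, total = 6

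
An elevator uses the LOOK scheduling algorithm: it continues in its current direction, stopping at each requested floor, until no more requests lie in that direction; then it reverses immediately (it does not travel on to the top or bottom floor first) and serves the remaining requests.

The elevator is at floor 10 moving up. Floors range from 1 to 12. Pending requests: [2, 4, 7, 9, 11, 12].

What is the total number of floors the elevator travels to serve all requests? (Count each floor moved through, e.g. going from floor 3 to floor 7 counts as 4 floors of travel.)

Answer: 12

Derivation:
Start at floor 10 moving up, LOOK stop order: [11, 12, 9, 7, 4, 2]
  10 → 11: |11-10| = 1, total = 1
  11 → 12: |12-11| = 1, total = 2
  12 → 9: |9-12| = 3, total = 5
  9 → 7: |7-9| = 2, total = 7
  7 → 4: |4-7| = 3, total = 10
  4 → 2: |2-4| = 2, total = 12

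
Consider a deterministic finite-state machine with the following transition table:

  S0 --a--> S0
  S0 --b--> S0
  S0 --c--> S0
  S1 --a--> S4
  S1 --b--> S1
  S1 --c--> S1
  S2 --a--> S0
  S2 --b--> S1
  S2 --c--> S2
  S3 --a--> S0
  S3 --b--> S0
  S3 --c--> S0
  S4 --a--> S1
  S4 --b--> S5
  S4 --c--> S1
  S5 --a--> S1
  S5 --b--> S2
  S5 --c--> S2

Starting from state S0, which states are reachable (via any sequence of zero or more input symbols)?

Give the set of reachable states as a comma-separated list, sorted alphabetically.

BFS from S0:
  visit S0: S0--a-->S0 (seen), S0--b-->S0 (seen), S0--c-->S0 (seen)

Answer: S0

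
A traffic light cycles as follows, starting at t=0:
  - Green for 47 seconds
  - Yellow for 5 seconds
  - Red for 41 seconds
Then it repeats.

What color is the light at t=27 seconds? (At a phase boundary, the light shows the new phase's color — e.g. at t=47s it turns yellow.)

Cycle length = 47 + 5 + 41 = 93s
t = 27, phase_t = 27 mod 93 = 27
27 < 47 (green end) → GREEN

Answer: green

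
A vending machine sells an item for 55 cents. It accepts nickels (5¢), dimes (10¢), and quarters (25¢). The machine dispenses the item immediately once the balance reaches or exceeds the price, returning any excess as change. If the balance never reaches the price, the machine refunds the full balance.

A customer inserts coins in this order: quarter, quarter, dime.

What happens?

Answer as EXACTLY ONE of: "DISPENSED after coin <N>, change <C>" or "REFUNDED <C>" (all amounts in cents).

Answer: DISPENSED after coin 3, change 5

Derivation:
Price: 55¢
Coin 1 (quarter, 25¢): balance = 25¢
Coin 2 (quarter, 25¢): balance = 50¢
Coin 3 (dime, 10¢): balance = 60¢
  → balance >= price → DISPENSE, change = 60 - 55 = 5¢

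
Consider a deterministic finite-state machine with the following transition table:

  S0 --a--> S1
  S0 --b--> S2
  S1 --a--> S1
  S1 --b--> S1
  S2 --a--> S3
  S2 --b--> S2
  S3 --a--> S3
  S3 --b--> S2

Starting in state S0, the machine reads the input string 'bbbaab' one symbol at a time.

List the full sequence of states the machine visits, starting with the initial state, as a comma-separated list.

Start: S0
  read 'b': S0 --b--> S2
  read 'b': S2 --b--> S2
  read 'b': S2 --b--> S2
  read 'a': S2 --a--> S3
  read 'a': S3 --a--> S3
  read 'b': S3 --b--> S2

Answer: S0, S2, S2, S2, S3, S3, S2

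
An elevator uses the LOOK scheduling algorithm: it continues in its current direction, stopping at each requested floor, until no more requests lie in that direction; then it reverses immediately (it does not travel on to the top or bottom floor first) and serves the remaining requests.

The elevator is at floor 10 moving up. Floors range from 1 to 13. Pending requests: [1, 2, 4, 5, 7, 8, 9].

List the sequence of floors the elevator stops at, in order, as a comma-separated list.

Answer: 9, 8, 7, 5, 4, 2, 1

Derivation:
Current: 10, moving UP
Serve above first (ascending): []
Then reverse, serve below (descending): [9, 8, 7, 5, 4, 2, 1]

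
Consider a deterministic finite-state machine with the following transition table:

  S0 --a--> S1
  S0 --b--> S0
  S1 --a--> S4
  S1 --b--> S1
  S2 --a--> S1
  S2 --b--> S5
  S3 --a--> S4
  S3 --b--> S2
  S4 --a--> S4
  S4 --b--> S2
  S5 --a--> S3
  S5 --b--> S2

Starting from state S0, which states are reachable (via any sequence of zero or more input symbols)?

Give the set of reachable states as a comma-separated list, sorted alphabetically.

BFS from S0:
  visit S0: S0--a-->S1 (new), S0--b-->S0 (seen)
  visit S1: S1--a-->S4 (new), S1--b-->S1 (seen)
  visit S4: S4--a-->S4 (seen), S4--b-->S2 (new)
  visit S2: S2--a-->S1 (seen), S2--b-->S5 (new)
  visit S5: S5--a-->S3 (new), S5--b-->S2 (seen)
  visit S3: S3--a-->S4 (seen), S3--b-->S2 (seen)

Answer: S0, S1, S2, S3, S4, S5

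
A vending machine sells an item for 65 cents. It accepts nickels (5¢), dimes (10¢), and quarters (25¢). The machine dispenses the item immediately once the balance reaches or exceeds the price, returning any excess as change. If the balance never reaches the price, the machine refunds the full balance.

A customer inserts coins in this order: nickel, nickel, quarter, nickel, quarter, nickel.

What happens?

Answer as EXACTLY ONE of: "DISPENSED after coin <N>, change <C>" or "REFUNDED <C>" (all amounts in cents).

Answer: DISPENSED after coin 5, change 0

Derivation:
Price: 65¢
Coin 1 (nickel, 5¢): balance = 5¢
Coin 2 (nickel, 5¢): balance = 10¢
Coin 3 (quarter, 25¢): balance = 35¢
Coin 4 (nickel, 5¢): balance = 40¢
Coin 5 (quarter, 25¢): balance = 65¢
  → balance >= price → DISPENSE, change = 65 - 65 = 0¢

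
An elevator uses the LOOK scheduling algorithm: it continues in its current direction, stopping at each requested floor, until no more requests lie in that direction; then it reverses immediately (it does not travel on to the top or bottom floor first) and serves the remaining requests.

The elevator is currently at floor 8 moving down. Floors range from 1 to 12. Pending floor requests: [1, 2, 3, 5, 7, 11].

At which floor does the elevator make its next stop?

Answer: 7

Derivation:
Current floor: 8, direction: down
Requests above: [11]
Requests below: [1, 2, 3, 5, 7]
Moving down and requests lie below → nearest below is max([1, 2, 3, 5, 7]) = 7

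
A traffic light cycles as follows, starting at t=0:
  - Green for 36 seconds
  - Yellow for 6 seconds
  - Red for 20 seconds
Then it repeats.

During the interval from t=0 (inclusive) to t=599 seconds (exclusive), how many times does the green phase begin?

Cycle = 36+6+20 = 62s
green phase starts at t = k*62 + 0 for k=0,1,2,...
Need k*62+0 < 599 → k < 9.661
k ∈ {0, ..., 9} → 10 starts

Answer: 10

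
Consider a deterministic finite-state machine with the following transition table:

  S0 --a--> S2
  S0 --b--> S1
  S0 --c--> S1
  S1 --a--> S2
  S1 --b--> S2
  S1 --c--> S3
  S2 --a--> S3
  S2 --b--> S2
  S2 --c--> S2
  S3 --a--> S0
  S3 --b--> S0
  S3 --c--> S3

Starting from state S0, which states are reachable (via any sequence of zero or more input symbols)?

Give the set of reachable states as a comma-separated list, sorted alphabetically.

Answer: S0, S1, S2, S3

Derivation:
BFS from S0:
  visit S0: S0--a-->S2 (new), S0--b-->S1 (new), S0--c-->S1 (seen)
  visit S2: S2--a-->S3 (new), S2--b-->S2 (seen), S2--c-->S2 (seen)
  visit S1: S1--a-->S2 (seen), S1--b-->S2 (seen), S1--c-->S3 (seen)
  visit S3: S3--a-->S0 (seen), S3--b-->S0 (seen), S3--c-->S3 (seen)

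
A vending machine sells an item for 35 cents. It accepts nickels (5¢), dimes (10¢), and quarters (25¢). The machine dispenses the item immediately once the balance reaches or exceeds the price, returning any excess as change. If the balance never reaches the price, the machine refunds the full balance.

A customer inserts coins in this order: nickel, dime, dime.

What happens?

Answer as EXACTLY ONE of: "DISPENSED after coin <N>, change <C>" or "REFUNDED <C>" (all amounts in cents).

Price: 35¢
Coin 1 (nickel, 5¢): balance = 5¢
Coin 2 (dime, 10¢): balance = 15¢
Coin 3 (dime, 10¢): balance = 25¢
All coins inserted, balance 25¢ < price 35¢ → REFUND 25¢

Answer: REFUNDED 25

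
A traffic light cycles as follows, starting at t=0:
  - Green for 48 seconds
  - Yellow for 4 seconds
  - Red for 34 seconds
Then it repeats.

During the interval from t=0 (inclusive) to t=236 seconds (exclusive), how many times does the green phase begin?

Answer: 3

Derivation:
Cycle = 48+4+34 = 86s
green phase starts at t = k*86 + 0 for k=0,1,2,...
Need k*86+0 < 236 → k < 2.744
k ∈ {0, ..., 2} → 3 starts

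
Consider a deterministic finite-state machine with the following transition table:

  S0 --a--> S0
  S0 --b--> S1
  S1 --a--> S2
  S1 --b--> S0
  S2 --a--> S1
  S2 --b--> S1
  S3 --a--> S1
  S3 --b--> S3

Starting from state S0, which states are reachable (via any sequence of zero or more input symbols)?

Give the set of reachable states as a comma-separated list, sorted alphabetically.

Answer: S0, S1, S2

Derivation:
BFS from S0:
  visit S0: S0--a-->S0 (seen), S0--b-->S1 (new)
  visit S1: S1--a-->S2 (new), S1--b-->S0 (seen)
  visit S2: S2--a-->S1 (seen), S2--b-->S1 (seen)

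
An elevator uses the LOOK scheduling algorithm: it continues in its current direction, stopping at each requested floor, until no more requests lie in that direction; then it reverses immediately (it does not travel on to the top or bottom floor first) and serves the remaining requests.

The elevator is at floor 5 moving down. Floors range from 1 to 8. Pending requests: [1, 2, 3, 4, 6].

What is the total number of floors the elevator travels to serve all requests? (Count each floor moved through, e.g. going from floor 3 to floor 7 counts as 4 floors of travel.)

Answer: 9

Derivation:
Start at floor 5 moving down, LOOK stop order: [4, 3, 2, 1, 6]
  5 → 4: |4-5| = 1, total = 1
  4 → 3: |3-4| = 1, total = 2
  3 → 2: |2-3| = 1, total = 3
  2 → 1: |1-2| = 1, total = 4
  1 → 6: |6-1| = 5, total = 9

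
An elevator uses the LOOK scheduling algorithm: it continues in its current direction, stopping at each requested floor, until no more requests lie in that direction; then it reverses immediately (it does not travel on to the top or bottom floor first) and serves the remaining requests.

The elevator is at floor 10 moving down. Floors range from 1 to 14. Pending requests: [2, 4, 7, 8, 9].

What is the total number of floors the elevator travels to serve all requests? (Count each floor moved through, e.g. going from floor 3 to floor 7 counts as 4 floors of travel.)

Answer: 8

Derivation:
Start at floor 10 moving down, LOOK stop order: [9, 8, 7, 4, 2]
  10 → 9: |9-10| = 1, total = 1
  9 → 8: |8-9| = 1, total = 2
  8 → 7: |7-8| = 1, total = 3
  7 → 4: |4-7| = 3, total = 6
  4 → 2: |2-4| = 2, total = 8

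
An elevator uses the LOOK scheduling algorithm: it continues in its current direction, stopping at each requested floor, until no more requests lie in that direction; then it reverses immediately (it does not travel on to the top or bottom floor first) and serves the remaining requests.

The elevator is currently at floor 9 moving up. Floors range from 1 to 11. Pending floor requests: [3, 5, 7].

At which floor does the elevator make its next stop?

Answer: 7

Derivation:
Current floor: 9, direction: up
Requests above: []
Requests below: [3, 5, 7]
Moving up but no requests above → reverse; nearest below is max([3, 5, 7]) = 7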